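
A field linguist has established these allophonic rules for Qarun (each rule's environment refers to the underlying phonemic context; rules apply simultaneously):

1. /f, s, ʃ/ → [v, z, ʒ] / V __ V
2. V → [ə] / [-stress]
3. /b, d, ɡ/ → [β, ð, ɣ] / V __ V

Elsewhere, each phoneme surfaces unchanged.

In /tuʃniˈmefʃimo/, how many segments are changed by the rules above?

Segments that undergo a rule: /u/ → [ə] (rule 2); /i/ → [ə] (rule 2); /i/ → [ə] (rule 2); /o/ → [ə] (rule 2).
All other segments surface unchanged.

4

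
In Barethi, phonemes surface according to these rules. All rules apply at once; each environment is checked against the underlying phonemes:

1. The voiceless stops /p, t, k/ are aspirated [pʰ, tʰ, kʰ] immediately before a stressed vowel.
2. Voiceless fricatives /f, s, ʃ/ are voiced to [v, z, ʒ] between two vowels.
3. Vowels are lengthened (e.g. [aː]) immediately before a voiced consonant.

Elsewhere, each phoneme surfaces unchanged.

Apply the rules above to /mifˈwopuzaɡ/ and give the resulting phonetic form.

/m/ (word-initial) is unaffected → [m].
/i/ (between /m/ and /f/) fails the environment for rule 3, so it stays [i].
/f/ (between /i/ and /w/) fails the environment for rule 2, so it stays [f].
/w/ — not in any rule's target class → [w].
/o/ — between /w/ and /p/; rule 3 does not apply here → [o].
/p/ (between /o/ and /u/) fails the environment for rule 1, so it stays [p].
/u/ — between /p/ and /z/, before a voiced consonant — surfaces as [uː] (rule 3).
/z/ (between /u/ and /a/) is unaffected → [z].
/a/ — between /z/ and /ɡ/, before a voiced consonant — surfaces as [aː] (rule 3).
/ɡ/ stays [ɡ].

[mifˈwopuːzaːɡ]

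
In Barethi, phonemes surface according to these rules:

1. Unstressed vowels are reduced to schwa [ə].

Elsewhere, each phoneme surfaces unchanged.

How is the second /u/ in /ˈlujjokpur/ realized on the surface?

[ə]

/u/ — between /p/ and /r/, in an unstressed syllable — surfaces as [ə] (rule 1).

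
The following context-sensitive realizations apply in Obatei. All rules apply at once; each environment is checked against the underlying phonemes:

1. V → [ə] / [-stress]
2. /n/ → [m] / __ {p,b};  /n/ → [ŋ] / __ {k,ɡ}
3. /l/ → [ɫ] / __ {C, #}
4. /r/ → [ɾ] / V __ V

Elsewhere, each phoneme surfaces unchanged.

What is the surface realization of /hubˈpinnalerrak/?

[həbˈpinnələrrək]

/u/ — between /h/ and /b/, in an unstressed syllable — surfaces as [ə] (rule 1).
/i/ — between /p/ and /n/; rule 1 does not apply here → [i].
/n/ (between /i/ and /n/): rule 2 targets it, but not before a labial or velar stop → unchanged [n].
/n/ (between /n/ and /a/): rule 2 targets it, but not before a labial or velar stop → unchanged [n].
/a/ (between /n/ and /l/) occurs in an unstressed syllable → [ə] by rule 1.
/l/ (between /a/ and /e/) is in the target of rule 3 but the environment (word-finally or immediately before a consonant) is not met → [l].
Rule 1 applies to /e/ (between /l/ and /r/: in an unstressed syllable) → [ə].
/r/ (between /e/ and /r/): rule 4 targets it, but not between two vowels → unchanged [r].
/r/ — between /r/ and /a/; rule 4 does not apply here → [r].
/a/ (between /r/ and /k/) occurs in an unstressed syllable → [ə] by rule 1.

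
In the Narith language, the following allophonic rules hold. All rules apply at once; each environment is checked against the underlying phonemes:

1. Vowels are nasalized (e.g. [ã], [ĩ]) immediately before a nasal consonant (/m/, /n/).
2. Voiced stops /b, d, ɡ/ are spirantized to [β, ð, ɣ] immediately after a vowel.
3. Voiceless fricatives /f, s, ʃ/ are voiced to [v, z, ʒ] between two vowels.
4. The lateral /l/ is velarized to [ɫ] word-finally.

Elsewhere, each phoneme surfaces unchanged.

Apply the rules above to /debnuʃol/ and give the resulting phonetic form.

/d/ (word-initial) is in the target of rule 2 but the environment (immediately after a vowel) is not met → [d].
/e/ (between /d/ and /b/) fails the environment for rule 1, so it stays [e].
Rule 2 applies to /b/ (between /e/ and /n/: immediately after a vowel) → [β].
/n/ (between /b/ and /u/) is unaffected → [n].
/u/ (between /n/ and /ʃ/) fails the environment for rule 1, so it stays [u].
/ʃ/ meets the environment for rule 3 (between two vowels) → [ʒ].
/o/ (between /ʃ/ and /l/) fails the environment for rule 1, so it stays [o].
/l/ (word-final) occurs word-finally → [ɫ] by rule 4.

[deβnuʒoɫ]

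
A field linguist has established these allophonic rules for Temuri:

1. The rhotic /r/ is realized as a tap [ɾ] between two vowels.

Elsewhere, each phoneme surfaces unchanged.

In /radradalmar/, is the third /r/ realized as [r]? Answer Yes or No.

/r/ (word-final) is in the target of rule 1 but the environment (between two vowels) is not met → [r].
The actual realization is [r], which matches [r].

Yes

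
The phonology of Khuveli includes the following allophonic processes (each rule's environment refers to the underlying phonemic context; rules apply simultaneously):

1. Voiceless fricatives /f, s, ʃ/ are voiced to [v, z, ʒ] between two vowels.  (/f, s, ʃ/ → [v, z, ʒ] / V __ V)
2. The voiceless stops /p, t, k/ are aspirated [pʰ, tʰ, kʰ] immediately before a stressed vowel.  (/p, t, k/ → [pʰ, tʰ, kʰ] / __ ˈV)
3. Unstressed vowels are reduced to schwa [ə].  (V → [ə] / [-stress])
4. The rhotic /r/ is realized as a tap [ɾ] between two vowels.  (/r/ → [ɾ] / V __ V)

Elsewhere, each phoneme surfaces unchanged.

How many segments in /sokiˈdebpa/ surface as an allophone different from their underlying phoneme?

Segments that undergo a rule: /o/ → [ə] (rule 3); /i/ → [ə] (rule 3); /a/ → [ə] (rule 3).
All other segments surface unchanged.

3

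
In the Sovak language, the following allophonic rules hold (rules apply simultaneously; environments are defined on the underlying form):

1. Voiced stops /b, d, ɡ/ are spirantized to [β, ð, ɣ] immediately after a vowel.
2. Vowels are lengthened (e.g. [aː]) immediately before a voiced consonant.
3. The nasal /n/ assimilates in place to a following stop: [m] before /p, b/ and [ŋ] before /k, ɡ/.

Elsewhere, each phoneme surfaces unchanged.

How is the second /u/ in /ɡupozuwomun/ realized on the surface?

/u/ (between /z/ and /w/) occurs before a voiced consonant → [uː] by rule 2.

[uː]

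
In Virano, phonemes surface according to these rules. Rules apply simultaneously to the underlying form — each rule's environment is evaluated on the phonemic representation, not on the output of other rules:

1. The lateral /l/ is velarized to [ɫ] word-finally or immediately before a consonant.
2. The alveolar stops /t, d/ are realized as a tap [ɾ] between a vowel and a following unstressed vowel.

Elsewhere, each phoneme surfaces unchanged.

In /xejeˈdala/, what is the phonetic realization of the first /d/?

[d]

/d/ (between /e/ and /a/) is in the target of rule 2 but the environment (between a vowel and a following unstressed vowel) is not met → [d].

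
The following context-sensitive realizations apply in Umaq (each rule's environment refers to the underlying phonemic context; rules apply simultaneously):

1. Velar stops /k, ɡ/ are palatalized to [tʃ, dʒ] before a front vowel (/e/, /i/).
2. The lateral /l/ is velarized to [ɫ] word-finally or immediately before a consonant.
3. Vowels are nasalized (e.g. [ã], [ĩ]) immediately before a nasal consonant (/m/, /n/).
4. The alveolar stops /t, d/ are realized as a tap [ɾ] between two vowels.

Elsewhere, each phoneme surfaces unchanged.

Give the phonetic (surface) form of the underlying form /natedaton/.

[naɾeɾaɾõn]

/n/ (word-initial) is unaffected → [n].
/a/ (between /n/ and /t/) fails the environment for rule 3, so it stays [a].
Rule 4 applies to /t/ (between /a/ and /e/: between two vowels) → [ɾ].
/e/ (between /t/ and /d/) fails the environment for rule 3, so it stays [e].
/d/ — between /e/ and /a/, between two vowels — surfaces as [ɾ] (rule 4).
/a/ — between /d/ and /t/; rule 3 does not apply here → [a].
Rule 4 applies to /t/ (between /a/ and /o/: between two vowels) → [ɾ].
/o/ (between /t/ and /n/) occurs before a nasal consonant → [õ] by rule 3.
/n/ (word-final) is unaffected → [n].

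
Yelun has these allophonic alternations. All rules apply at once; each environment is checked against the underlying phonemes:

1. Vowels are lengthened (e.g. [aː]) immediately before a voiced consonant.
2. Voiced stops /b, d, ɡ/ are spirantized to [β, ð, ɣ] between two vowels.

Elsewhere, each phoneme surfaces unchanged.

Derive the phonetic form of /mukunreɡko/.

/m/ (word-initial): no rule targets it → [m].
/u/ — between /m/ and /k/; rule 1 does not apply here → [u].
/k/ — not in any rule's target class → [k].
/u/ (between /k/ and /n/) occurs before a voiced consonant → [uː] by rule 1.
/n/ (between /u/ and /r/): no rule targets it → [n].
/r/ — not in any rule's target class → [r].
/e/ (between /r/ and /ɡ/): before a voiced consonant, so rule 1 applies → [eː].
/ɡ/ — between /e/ and /k/; rule 2 does not apply here → [ɡ].
/k/ — not in any rule's target class → [k].
/o/ (word-final) fails the environment for rule 1, so it stays [o].

[mukuːnreːɡko]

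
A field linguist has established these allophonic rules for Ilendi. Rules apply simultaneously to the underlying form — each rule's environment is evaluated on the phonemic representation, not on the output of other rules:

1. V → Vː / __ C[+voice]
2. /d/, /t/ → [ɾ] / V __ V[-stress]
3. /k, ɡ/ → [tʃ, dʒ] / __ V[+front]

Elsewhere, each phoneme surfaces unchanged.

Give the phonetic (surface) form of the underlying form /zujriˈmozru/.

/z/ (word-initial) is unaffected → [z].
/u/ meets the environment for rule 1 (before a voiced consonant) → [uː].
/j/ (between /u/ and /r/) is unaffected → [j].
/r/ stays [r].
/i/ (between /r/ and /m/) occurs before a voiced consonant → [iː] by rule 1.
/m/ stays [m].
/o/ — between /m/ and /z/, before a voiced consonant — surfaces as [oː] (rule 1).
/z/ (between /o/ and /r/) is unaffected → [z].
/r/ stays [r].
/u/ (word-final) fails the environment for rule 1, so it stays [u].

[zuːjriːˈmoːzru]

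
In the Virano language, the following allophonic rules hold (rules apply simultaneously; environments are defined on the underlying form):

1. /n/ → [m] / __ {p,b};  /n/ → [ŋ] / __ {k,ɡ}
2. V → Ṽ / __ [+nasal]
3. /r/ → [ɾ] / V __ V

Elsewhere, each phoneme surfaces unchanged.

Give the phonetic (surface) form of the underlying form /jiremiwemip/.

[jiɾẽmiwẽmip]

/i/ (between /j/ and /r/) is in the target of rule 2 but the environment (before a nasal consonant) is not met → [i].
/r/ meets the environment for rule 3 (between two vowels) → [ɾ].
Rule 2 applies to /e/ (between /r/ and /m/: before a nasal consonant) → [ẽ].
/i/ (between /m/ and /w/) is in the target of rule 2 but the environment (before a nasal consonant) is not met → [i].
/e/ (between /w/ and /m/): before a nasal consonant, so rule 2 applies → [ẽ].
/i/ (between /m/ and /p/) fails the environment for rule 2, so it stays [i].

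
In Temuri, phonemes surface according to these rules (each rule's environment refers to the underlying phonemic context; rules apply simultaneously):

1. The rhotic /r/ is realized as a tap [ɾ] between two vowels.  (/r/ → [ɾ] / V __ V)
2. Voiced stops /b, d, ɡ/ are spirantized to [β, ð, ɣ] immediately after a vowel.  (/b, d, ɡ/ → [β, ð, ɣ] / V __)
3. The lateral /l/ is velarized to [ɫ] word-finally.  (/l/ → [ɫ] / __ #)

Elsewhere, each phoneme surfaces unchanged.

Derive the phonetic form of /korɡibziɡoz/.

[korɡiβziɣoz]

/r/ (between /o/ and /ɡ/) is in the target of rule 1 but the environment (between two vowels) is not met → [r].
/ɡ/ (between /r/ and /i/): rule 2 targets it, but not immediately after a vowel → unchanged [ɡ].
/b/ — between /i/ and /z/, immediately after a vowel — surfaces as [β] (rule 2).
/ɡ/ — between /i/ and /o/, immediately after a vowel — surfaces as [ɣ] (rule 2).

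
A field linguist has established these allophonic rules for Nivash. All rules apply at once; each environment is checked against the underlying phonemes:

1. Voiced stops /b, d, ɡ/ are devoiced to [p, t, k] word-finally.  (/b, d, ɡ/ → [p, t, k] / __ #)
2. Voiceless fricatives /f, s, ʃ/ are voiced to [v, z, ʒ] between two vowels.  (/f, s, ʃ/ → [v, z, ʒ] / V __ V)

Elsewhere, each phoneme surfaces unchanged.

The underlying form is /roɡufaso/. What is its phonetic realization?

[roɡuvazo]

/r/ (word-initial) is unaffected → [r].
/o/ stays [o].
/ɡ/ (between /o/ and /u/): rule 1 targets it, but not word-finally → unchanged [ɡ].
/u/ (between /ɡ/ and /f/): no rule targets it → [u].
/f/ (between /u/ and /a/) occurs between two vowels → [v] by rule 2.
/a/ stays [a].
/s/ meets the environment for rule 2 (between two vowels) → [z].
/o/ — not in any rule's target class → [o].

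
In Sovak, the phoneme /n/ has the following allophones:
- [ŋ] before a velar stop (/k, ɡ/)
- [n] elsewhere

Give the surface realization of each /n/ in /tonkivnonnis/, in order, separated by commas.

Occurrence 1 (position 3): before a velar stop → [ŋ].
Occurrence 2 (position 7): no conditioning environment matches → elsewhere allophone [n].
Occurrence 3 (position 9): no conditioning environment matches → elsewhere allophone [n].
Occurrence 4 (position 10): no conditioning environment matches → elsewhere allophone [n].

[ŋ], [n], [n], [n]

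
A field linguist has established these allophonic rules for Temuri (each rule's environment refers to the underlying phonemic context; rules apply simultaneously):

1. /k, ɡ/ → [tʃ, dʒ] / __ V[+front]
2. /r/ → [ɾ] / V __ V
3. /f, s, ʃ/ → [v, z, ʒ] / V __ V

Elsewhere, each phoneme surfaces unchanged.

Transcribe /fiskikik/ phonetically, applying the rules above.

[fistʃitʃik]

/f/ (word-initial) is in the target of rule 3 but the environment (between two vowels) is not met → [f].
/s/ (between /i/ and /k/): rule 3 targets it, but not between two vowels → unchanged [s].
/k/ meets the environment for rule 1 (before a front vowel) → [tʃ].
/k/ — between /i/ and /i/, before a front vowel — surfaces as [tʃ] (rule 1).
/k/ (word-final): rule 1 targets it, but not before a front vowel → unchanged [k].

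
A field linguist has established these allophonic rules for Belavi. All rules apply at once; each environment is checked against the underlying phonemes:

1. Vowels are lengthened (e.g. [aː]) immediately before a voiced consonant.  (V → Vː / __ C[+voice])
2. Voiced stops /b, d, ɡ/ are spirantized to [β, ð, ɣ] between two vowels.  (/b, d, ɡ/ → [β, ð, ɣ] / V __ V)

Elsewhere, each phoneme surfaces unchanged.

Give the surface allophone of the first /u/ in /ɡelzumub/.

[uː]

/u/ — between /z/ and /m/, before a voiced consonant — surfaces as [uː] (rule 1).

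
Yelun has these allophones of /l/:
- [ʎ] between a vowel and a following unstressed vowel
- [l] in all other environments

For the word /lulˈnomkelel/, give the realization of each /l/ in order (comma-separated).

[l], [l], [ʎ], [l]

Occurrence 1 (position 1): no conditioning environment matches → elsewhere allophone [l].
Occurrence 2 (position 3): no conditioning environment matches → elsewhere allophone [l].
Occurrence 3 (position 9): between a vowel and a following unstressed vowel → [ʎ].
Occurrence 4 (position 11): no conditioning environment matches → elsewhere allophone [l].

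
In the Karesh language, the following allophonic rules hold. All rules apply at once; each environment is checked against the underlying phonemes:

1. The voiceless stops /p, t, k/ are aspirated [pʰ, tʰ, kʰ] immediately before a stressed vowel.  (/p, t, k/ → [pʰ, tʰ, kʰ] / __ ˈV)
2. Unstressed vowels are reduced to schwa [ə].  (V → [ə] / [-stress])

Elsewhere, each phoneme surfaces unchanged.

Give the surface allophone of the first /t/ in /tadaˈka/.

[t]

/t/ (word-initial) is in the target of rule 1 but the environment (immediately before a stressed vowel) is not met → [t].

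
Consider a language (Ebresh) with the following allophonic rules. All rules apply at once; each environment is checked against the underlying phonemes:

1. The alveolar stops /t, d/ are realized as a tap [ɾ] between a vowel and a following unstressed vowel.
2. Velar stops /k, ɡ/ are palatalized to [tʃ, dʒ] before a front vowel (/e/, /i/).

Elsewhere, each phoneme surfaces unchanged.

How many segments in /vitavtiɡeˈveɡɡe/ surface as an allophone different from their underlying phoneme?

3

Segments that undergo a rule: /t/ → [ɾ] (rule 1); /ɡ/ → [dʒ] (rule 2); /ɡ/ → [dʒ] (rule 2).
All other segments surface unchanged.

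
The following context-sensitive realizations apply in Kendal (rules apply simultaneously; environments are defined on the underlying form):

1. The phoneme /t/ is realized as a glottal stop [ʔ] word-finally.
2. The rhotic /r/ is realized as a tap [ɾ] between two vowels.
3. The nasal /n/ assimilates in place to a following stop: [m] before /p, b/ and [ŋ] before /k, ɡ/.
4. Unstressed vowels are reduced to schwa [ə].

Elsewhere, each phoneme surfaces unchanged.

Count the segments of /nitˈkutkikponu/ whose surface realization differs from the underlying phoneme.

4

Segments that undergo a rule: /i/ → [ə] (rule 4); /i/ → [ə] (rule 4); /o/ → [ə] (rule 4); /u/ → [ə] (rule 4).
All other segments surface unchanged.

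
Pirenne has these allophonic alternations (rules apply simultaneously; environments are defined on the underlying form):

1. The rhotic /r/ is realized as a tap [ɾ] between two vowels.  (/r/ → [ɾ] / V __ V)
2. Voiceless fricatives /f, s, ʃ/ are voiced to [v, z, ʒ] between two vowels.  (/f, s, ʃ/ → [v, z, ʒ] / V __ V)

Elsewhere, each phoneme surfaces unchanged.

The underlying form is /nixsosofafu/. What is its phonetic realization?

/n/ (word-initial) is unaffected → [n].
/i/ (between /n/ and /x/) is unaffected → [i].
/x/ — not in any rule's target class → [x].
/s/ (between /x/ and /o/): rule 2 targets it, but not between two vowels → unchanged [s].
/o/ (between /s/ and /s/) is unaffected → [o].
/s/ (between /o/ and /o/) occurs between two vowels → [z] by rule 2.
/o/ (between /s/ and /f/) is unaffected → [o].
/f/ (between /o/ and /a/): between two vowels, so rule 2 applies → [v].
/a/ (between /f/ and /f/): no rule targets it → [a].
/f/ — between /a/ and /u/, between two vowels — surfaces as [v] (rule 2).
/u/ (word-final): no rule targets it → [u].

[nixsozovavu]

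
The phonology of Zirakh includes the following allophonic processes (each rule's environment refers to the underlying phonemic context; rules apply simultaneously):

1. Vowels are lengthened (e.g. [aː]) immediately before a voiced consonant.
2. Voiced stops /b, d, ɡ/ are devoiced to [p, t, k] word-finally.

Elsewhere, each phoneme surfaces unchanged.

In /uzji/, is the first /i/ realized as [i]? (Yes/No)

/i/ — word-final; rule 1 does not apply here → [i].
The actual realization is [i], which matches [i].

Yes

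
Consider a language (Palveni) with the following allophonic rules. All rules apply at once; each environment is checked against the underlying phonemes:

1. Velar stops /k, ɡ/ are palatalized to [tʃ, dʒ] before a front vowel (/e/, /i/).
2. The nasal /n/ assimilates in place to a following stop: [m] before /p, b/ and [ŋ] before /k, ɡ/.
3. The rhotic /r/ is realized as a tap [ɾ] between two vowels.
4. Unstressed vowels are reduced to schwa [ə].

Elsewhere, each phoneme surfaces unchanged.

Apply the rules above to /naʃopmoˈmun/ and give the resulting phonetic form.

/n/ (word-initial): rule 2 targets it, but not before a labial or velar stop → unchanged [n].
/a/ meets the environment for rule 4 (in an unstressed syllable) → [ə].
/ʃ/ (between /a/ and /o/) is unaffected → [ʃ].
/o/ (between /ʃ/ and /p/): in an unstressed syllable, so rule 4 applies → [ə].
/p/ — not in any rule's target class → [p].
/m/ stays [m].
/o/ (between /m/ and /m/) occurs in an unstressed syllable → [ə] by rule 4.
/m/ (between /o/ and /u/): no rule targets it → [m].
/u/ (between /m/ and /n/) fails the environment for rule 4, so it stays [u].
/n/ (word-final) fails the environment for rule 2, so it stays [n].

[nəʃəpməˈmun]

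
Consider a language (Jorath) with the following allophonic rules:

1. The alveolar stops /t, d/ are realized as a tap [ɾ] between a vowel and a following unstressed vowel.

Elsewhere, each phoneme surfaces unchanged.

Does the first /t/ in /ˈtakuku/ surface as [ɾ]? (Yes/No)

/t/ — word-initial; rule 1 does not apply here → [t].
The actual realization is [t], not [ɾ].

No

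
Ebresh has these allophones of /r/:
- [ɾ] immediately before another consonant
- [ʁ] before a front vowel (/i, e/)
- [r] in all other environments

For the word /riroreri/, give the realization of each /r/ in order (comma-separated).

[ʁ], [r], [ʁ], [ʁ]

Occurrence 1 (position 1): before a front vowel (/i, e/) → [ʁ].
Occurrence 2 (position 3): no conditioning environment matches → elsewhere allophone [r].
Occurrence 3 (position 5): before a front vowel (/i, e/) → [ʁ].
Occurrence 4 (position 7): before a front vowel (/i, e/) → [ʁ].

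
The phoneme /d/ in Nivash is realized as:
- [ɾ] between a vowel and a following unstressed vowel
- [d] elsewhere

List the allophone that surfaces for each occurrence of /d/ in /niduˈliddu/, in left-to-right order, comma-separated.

[ɾ], [d], [d]

Occurrence 1 (position 3): between a vowel and a following unstressed vowel → [ɾ].
Occurrence 2 (position 7): no conditioning environment matches → elsewhere allophone [d].
Occurrence 3 (position 8): no conditioning environment matches → elsewhere allophone [d].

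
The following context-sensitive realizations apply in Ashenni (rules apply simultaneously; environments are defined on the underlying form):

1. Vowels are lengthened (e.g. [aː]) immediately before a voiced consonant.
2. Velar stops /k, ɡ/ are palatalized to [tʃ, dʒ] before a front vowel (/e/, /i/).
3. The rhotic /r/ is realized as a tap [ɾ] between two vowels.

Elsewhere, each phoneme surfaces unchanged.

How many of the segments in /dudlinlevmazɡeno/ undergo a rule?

6

Segments that undergo a rule: /u/ → [uː] (rule 1); /i/ → [iː] (rule 1); /e/ → [eː] (rule 1); /a/ → [aː] (rule 1); /ɡ/ → [dʒ] (rule 2); /e/ → [eː] (rule 1).
All other segments surface unchanged.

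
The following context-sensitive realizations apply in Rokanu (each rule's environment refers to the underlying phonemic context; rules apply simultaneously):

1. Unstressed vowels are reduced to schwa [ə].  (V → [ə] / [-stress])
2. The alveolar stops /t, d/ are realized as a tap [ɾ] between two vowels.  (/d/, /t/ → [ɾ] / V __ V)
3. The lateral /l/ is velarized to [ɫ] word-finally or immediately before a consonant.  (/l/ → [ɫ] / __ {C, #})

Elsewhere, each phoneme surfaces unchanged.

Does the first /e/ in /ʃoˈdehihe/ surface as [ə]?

/e/ (between /d/ and /h/) fails the environment for rule 1, so it stays [e].
The actual realization is [e], not [ə].

No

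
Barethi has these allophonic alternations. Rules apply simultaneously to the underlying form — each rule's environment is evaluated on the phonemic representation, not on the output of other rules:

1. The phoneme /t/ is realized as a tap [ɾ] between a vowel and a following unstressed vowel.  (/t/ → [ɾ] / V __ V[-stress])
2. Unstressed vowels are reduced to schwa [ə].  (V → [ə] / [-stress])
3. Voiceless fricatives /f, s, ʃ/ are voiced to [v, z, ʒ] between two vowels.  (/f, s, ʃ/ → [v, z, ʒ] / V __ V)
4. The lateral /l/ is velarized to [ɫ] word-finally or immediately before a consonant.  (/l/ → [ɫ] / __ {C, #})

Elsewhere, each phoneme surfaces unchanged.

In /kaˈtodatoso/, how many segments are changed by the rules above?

6

Segments that undergo a rule: /a/ → [ə] (rule 2); /a/ → [ə] (rule 2); /t/ → [ɾ] (rule 1); /o/ → [ə] (rule 2); /s/ → [z] (rule 3); /o/ → [ə] (rule 2).
All other segments surface unchanged.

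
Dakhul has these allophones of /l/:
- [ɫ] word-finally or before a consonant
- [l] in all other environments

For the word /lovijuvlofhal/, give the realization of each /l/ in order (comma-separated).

Occurrence 1 (position 1): no conditioning environment matches → elsewhere allophone [l].
Occurrence 2 (position 8): no conditioning environment matches → elsewhere allophone [l].
Occurrence 3 (position 13): word-finally or before a consonant → [ɫ].

[l], [l], [ɫ]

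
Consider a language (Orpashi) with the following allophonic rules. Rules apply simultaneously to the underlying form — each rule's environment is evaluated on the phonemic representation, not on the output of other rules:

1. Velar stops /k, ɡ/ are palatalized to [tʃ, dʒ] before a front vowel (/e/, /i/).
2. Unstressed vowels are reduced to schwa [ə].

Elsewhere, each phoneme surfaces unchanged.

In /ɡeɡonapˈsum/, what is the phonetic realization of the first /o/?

[ə]

/o/ (between /ɡ/ and /n/) occurs in an unstressed syllable → [ə] by rule 2.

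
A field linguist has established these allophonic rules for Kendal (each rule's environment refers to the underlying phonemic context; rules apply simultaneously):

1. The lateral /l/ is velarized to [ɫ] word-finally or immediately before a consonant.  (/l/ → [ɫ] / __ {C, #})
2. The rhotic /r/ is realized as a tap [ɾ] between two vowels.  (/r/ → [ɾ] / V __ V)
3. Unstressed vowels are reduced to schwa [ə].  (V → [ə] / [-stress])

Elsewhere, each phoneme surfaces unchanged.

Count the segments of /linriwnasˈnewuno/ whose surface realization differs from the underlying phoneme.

Segments that undergo a rule: /i/ → [ə] (rule 3); /i/ → [ə] (rule 3); /a/ → [ə] (rule 3); /u/ → [ə] (rule 3); /o/ → [ə] (rule 3).
All other segments surface unchanged.

5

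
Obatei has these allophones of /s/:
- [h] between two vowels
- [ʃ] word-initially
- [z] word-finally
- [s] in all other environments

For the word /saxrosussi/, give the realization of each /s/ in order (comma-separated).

Occurrence 1 (position 1): word-initially → [ʃ].
Occurrence 2 (position 6): between two vowels → [h].
Occurrence 3 (position 8): no conditioning environment matches → elsewhere allophone [s].
Occurrence 4 (position 9): no conditioning environment matches → elsewhere allophone [s].

[ʃ], [h], [s], [s]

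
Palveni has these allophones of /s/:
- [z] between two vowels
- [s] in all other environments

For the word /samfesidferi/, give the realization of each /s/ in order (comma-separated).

Occurrence 1 (position 1): no conditioning environment matches → elsewhere allophone [s].
Occurrence 2 (position 6): between two vowels → [z].

[s], [z]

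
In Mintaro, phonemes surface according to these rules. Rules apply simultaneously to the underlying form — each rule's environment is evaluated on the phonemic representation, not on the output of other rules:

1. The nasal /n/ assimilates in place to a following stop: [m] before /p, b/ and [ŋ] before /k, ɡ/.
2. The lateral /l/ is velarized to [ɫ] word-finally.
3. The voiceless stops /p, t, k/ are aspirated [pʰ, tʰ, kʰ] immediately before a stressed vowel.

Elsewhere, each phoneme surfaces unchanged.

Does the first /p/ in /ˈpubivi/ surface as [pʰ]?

/p/ meets the environment for rule 3 (immediately before a stressed vowel) → [pʰ].
The actual realization is [pʰ], which matches [pʰ].

Yes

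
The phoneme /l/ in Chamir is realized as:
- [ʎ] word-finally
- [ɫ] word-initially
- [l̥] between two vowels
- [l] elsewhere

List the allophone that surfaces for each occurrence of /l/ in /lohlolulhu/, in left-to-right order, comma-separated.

[ɫ], [l], [l̥], [l]

Occurrence 1 (position 1): word-initially → [ɫ].
Occurrence 2 (position 4): no conditioning environment matches → elsewhere allophone [l].
Occurrence 3 (position 6): between two vowels → [l̥].
Occurrence 4 (position 8): no conditioning environment matches → elsewhere allophone [l].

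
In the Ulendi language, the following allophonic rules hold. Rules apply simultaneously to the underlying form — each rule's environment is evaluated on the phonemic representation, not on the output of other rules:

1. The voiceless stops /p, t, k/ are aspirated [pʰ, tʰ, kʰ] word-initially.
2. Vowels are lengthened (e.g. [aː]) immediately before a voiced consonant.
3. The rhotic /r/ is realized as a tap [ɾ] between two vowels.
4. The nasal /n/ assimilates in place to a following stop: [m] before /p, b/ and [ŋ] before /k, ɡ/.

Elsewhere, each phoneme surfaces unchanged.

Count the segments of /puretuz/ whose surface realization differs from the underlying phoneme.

4

Segments that undergo a rule: /p/ → [pʰ] (rule 1); /u/ → [uː] (rule 2); /r/ → [ɾ] (rule 3); /u/ → [uː] (rule 2).
All other segments surface unchanged.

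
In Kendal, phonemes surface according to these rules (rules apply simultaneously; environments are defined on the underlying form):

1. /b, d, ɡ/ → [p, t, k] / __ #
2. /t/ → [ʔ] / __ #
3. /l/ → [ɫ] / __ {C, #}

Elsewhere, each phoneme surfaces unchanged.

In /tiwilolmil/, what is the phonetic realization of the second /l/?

/l/ — between /o/ and /m/, word-finally or immediately before a consonant — surfaces as [ɫ] (rule 3).

[ɫ]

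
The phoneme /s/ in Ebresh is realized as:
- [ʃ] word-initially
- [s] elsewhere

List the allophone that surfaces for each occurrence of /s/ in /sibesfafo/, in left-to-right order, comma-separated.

Occurrence 1 (position 1): word-initially → [ʃ].
Occurrence 2 (position 5): no conditioning environment matches → elsewhere allophone [s].

[ʃ], [s]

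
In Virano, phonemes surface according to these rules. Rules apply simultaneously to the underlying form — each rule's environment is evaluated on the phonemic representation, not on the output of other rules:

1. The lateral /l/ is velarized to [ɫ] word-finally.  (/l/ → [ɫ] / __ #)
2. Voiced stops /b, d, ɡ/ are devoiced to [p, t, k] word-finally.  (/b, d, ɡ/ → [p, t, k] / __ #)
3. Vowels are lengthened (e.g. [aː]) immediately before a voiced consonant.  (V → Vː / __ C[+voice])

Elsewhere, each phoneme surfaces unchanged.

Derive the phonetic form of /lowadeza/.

[loːwaːdeːza]

/l/ (word-initial): rule 1 targets it, but not word-finally → unchanged [l].
Rule 3 applies to /o/ (between /l/ and /w/: before a voiced consonant) → [oː].
/w/ — not in any rule's target class → [w].
/a/ (between /w/ and /d/): before a voiced consonant, so rule 3 applies → [aː].
/d/ (between /a/ and /e/) is in the target of rule 2 but the environment (word-finally) is not met → [d].
/e/ (between /d/ and /z/) occurs before a voiced consonant → [eː] by rule 3.
/z/ (between /e/ and /a/) is unaffected → [z].
/a/ (word-final) is in the target of rule 3 but the environment (before a voiced consonant) is not met → [a].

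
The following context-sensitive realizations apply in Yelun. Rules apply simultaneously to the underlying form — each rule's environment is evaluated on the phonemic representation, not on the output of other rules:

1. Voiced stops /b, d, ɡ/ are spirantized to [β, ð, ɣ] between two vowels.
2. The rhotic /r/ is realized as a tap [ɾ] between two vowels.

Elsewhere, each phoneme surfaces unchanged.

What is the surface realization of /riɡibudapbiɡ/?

[riɣiβuðapbiɡ]

/r/ (word-initial) fails the environment for rule 2, so it stays [r].
/i/ (between /r/ and /ɡ/): no rule targets it → [i].
/ɡ/ meets the environment for rule 1 (between two vowels) → [ɣ].
/i/ (between /ɡ/ and /b/): no rule targets it → [i].
/b/ (between /i/ and /u/) occurs between two vowels → [β] by rule 1.
/u/ — not in any rule's target class → [u].
/d/ — between /u/ and /a/, between two vowels — surfaces as [ð] (rule 1).
/a/ stays [a].
/p/ (between /a/ and /b/) is unaffected → [p].
/b/ (between /p/ and /i/): rule 1 targets it, but not between two vowels → unchanged [b].
/i/ (between /b/ and /ɡ/): no rule targets it → [i].
/ɡ/ (word-final) fails the environment for rule 1, so it stays [ɡ].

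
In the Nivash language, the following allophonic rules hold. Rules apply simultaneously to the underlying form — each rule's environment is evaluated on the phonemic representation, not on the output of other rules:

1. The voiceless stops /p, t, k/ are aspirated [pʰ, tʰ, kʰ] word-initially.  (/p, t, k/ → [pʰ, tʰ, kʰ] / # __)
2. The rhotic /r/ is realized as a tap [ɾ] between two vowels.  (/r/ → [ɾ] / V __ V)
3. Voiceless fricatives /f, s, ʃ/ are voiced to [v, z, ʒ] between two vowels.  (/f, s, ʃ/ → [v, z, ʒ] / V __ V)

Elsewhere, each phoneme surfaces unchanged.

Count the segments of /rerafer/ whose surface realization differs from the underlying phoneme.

2

Segments that undergo a rule: /r/ → [ɾ] (rule 2); /f/ → [v] (rule 3).
All other segments surface unchanged.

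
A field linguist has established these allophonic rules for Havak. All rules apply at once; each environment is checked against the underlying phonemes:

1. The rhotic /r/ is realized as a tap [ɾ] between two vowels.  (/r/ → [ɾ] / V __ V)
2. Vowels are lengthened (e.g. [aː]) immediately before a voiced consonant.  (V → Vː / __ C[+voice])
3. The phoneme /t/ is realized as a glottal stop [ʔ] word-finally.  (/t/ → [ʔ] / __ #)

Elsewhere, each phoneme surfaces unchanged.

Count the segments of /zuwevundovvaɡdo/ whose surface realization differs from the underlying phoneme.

Segments that undergo a rule: /u/ → [uː] (rule 2); /e/ → [eː] (rule 2); /u/ → [uː] (rule 2); /o/ → [oː] (rule 2); /a/ → [aː] (rule 2).
All other segments surface unchanged.

5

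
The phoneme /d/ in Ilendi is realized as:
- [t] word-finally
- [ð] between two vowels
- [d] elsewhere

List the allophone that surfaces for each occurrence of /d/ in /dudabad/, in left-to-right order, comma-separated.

Occurrence 1 (position 1): no conditioning environment matches → elsewhere allophone [d].
Occurrence 2 (position 3): between two vowels → [ð].
Occurrence 3 (position 7): word-finally → [t].

[d], [ð], [t]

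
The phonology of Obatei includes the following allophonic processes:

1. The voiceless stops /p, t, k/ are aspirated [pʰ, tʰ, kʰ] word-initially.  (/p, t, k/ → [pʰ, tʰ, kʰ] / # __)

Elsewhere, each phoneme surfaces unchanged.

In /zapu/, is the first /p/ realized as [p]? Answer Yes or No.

/p/ (between /a/ and /u/) is in the target of rule 1 but the environment (word-initially) is not met → [p].
The actual realization is [p], which matches [p].

Yes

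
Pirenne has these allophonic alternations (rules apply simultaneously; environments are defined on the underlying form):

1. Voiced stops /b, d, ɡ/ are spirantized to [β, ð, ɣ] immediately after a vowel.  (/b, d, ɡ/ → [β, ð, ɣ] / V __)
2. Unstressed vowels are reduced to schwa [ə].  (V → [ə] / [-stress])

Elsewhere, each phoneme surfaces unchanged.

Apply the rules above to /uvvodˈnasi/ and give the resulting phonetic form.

[əvvəðˈnasə]

Rule 2 applies to /u/ (word-initial: in an unstressed syllable) → [ə].
/v/ — not in any rule's target class → [v].
/v/ stays [v].
Rule 2 applies to /o/ (between /v/ and /d/: in an unstressed syllable) → [ə].
/d/ meets the environment for rule 1 (immediately after a vowel) → [ð].
/n/ — not in any rule's target class → [n].
/a/ (between /n/ and /s/) fails the environment for rule 2, so it stays [a].
/s/ (between /a/ and /i/) is unaffected → [s].
/i/ (word-final) occurs in an unstressed syllable → [ə] by rule 2.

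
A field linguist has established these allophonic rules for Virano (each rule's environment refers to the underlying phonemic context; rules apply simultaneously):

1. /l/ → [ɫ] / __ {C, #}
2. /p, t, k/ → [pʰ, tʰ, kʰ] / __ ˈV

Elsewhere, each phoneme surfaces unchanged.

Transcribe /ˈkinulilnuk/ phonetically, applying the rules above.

/k/ — word-initial, immediately before a stressed vowel — surfaces as [kʰ] (rule 2).
/i/ (between /k/ and /n/) is unaffected → [i].
/n/ (between /i/ and /u/) is unaffected → [n].
/u/ stays [u].
/l/ (between /u/ and /i/) fails the environment for rule 1, so it stays [l].
/i/ (between /l/ and /l/) is unaffected → [i].
/l/ (between /i/ and /n/): word-finally or immediately before a consonant, so rule 1 applies → [ɫ].
/n/ (between /l/ and /u/) is unaffected → [n].
/u/ (between /n/ and /k/) is unaffected → [u].
/k/ (word-final) fails the environment for rule 2, so it stays [k].

[ˈkʰinuliɫnuk]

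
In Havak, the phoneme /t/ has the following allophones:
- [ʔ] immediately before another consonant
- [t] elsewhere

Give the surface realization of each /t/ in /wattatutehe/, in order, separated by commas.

Occurrence 1 (position 3): immediately before another consonant → [ʔ].
Occurrence 2 (position 4): no conditioning environment matches → elsewhere allophone [t].
Occurrence 3 (position 6): no conditioning environment matches → elsewhere allophone [t].
Occurrence 4 (position 8): no conditioning environment matches → elsewhere allophone [t].

[ʔ], [t], [t], [t]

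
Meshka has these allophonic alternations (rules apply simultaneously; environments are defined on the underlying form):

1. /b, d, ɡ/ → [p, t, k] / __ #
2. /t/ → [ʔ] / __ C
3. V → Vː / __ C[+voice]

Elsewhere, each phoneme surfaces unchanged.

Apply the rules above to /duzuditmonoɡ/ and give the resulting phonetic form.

/d/ — word-initial; rule 1 does not apply here → [d].
/u/ meets the environment for rule 3 (before a voiced consonant) → [uː].
/u/ (between /z/ and /d/): before a voiced consonant, so rule 3 applies → [uː].
/d/ — between /u/ and /i/; rule 1 does not apply here → [d].
/i/ (between /d/ and /t/) fails the environment for rule 3, so it stays [i].
Rule 2 applies to /t/ (between /i/ and /m/: immediately before a consonant) → [ʔ].
/o/ (between /m/ and /n/) occurs before a voiced consonant → [oː] by rule 3.
/o/ (between /n/ and /ɡ/): before a voiced consonant, so rule 3 applies → [oː].
/ɡ/ (word-final): word-finally, so rule 1 applies → [k].

[duːzuːdiʔmoːnoːk]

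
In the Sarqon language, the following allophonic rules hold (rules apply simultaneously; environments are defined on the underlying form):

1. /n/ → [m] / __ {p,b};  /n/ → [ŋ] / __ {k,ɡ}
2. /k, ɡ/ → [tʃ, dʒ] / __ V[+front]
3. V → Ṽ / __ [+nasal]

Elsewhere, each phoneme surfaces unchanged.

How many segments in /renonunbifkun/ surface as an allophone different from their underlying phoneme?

5

Segments that undergo a rule: /e/ → [ẽ] (rule 3); /o/ → [õ] (rule 3); /u/ → [ũ] (rule 3); /n/ → [m] (rule 1); /u/ → [ũ] (rule 3).
All other segments surface unchanged.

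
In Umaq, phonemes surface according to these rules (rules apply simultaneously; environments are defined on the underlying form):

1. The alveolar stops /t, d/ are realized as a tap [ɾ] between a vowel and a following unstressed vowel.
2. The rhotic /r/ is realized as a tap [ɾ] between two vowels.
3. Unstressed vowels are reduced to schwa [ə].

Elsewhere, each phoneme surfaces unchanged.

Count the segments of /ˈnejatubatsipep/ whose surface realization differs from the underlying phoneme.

Segments that undergo a rule: /a/ → [ə] (rule 3); /t/ → [ɾ] (rule 1); /u/ → [ə] (rule 3); /a/ → [ə] (rule 3); /i/ → [ə] (rule 3); /e/ → [ə] (rule 3).
All other segments surface unchanged.

6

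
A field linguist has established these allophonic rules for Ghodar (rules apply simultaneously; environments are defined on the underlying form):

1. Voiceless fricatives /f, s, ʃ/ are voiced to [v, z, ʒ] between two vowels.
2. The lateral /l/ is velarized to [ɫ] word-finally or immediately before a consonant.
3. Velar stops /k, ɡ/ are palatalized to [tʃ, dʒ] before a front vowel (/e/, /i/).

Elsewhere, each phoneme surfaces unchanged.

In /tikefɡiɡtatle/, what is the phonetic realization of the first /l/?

[l]

/l/ — between /t/ and /e/; rule 2 does not apply here → [l].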